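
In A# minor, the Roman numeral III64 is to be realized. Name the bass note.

III in A# minor has root C#; the chord is C#-E#-G#.
The figure 64 means second inversion — the fifth is in the bass.

G#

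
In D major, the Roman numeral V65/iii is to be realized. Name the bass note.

The applied chord V65/iii is rooted on C#: C#-E#-G#-B.
The figure 65 means first inversion — the third is in the bass.

E#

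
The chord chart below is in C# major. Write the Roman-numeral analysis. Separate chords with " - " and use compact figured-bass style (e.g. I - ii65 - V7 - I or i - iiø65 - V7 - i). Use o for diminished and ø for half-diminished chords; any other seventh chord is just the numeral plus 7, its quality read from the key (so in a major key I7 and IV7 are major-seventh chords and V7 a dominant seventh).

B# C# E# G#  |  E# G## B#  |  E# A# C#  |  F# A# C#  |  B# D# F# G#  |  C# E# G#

I42 - V/vi - vi64 - IV - V65 - I

B#-C#-E#-G#: root C# is the tonic; major seventh chord there is I42.
E#-G##-B#: chromatic; E# is V of vi, so V/vi.
E#-A#-C# has root A#, degree 6 in C# major, so vi64.
F#-A#-C# has root F#, degree 4 in C# major, so IV.
B#-D#-F#-G# has root G#, degree 5 in C# major, so V65.
C#-E#-G#: root C# is the tonic; major triad there is I.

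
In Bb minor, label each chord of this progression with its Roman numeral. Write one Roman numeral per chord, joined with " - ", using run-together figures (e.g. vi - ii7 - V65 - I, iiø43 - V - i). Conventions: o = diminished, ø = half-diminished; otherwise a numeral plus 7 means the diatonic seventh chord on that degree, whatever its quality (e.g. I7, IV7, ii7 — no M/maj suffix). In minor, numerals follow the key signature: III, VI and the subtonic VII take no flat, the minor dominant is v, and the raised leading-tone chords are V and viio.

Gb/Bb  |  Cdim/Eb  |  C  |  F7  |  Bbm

VI6 - iio6 - V/V - V7 - i

Gb/Bb has root Gb, degree 6 in Bb minor, so VI6.
Cdim/Eb: root C is the supertonic; diminished triad there is iio6.
C: a major triad on C, the applied dominant of V → V/V.
F7: root F is the dominant; dominant seventh chord there is V7.
Bbm: root Bb is the tonic; minor triad there is i.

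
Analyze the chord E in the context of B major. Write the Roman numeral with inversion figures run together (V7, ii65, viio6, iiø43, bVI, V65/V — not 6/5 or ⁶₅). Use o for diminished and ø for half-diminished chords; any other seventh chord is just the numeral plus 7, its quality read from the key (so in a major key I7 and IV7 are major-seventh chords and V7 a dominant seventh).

Stacked in thirds the chord is E-G#-B: a major triad on E.
E is scale degree 4 in B major, and a major triad on that degree is written IV.

IV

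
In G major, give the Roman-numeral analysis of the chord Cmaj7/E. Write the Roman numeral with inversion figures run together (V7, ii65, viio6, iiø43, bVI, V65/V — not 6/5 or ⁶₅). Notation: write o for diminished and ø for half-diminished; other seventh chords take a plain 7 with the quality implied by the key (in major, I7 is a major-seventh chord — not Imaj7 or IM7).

The pitches C-E-G-B form a major seventh chord rooted on C.
In G major, C is the subdominant; the diatonic major seventh chord there is IV7.
With E in the bass the chord is in first inversion, so the figured bass is 65.

IV65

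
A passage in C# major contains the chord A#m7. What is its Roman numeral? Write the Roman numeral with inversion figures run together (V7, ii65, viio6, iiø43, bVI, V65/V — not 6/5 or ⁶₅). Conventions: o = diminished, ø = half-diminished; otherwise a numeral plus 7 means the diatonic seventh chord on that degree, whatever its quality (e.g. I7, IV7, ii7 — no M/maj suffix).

vi7

The pitches A#-C#-E#-G# form a minor seventh chord rooted on A#.
In C# major, A# is the submediant; the diatonic minor seventh chord there is vi7.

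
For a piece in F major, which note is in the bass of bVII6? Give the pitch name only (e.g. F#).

G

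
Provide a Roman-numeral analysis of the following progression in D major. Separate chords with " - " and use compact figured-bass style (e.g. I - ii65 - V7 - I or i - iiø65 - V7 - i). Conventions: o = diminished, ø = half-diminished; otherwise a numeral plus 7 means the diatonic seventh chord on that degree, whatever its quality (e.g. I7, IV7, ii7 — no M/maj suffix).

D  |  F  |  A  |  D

D has root D, degree 1 in D major, so I.
F: F with this quality isn't in the key; it's bIII, borrowed from the parallel minor.
A has root A, degree 5 in D major, so V.
D: major triad on D = scale degree 1 → I.

I - bIII - V - I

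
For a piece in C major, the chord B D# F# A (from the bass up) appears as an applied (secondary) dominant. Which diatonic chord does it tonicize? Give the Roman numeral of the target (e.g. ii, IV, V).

The chord is a dominant seventh chord on B.
A dominant resolves down a perfect fifth: B → E. In C major, E is scale degree 3, i.e. iii.

iii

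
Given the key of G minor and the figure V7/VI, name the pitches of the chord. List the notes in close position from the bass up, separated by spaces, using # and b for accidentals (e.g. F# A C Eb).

Bb D F Ab

The slash means an applied dominant: we want the dominant of VI. In G minor, VI is Eb major, and its dominant is built on Bb.
Building a dominant seventh chord on Bb gives Bb-D-F-Ab.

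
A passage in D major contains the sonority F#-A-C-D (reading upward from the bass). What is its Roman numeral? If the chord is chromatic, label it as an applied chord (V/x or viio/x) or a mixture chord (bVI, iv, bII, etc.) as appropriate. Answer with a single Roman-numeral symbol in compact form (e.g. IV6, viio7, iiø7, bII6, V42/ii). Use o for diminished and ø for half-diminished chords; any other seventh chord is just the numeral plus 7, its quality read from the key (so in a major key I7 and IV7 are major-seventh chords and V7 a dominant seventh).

V65/IV

Stacked in thirds the chord is D-F#-A-C: a dominant seventh chord on D.
D is not a diatonic chord root with this quality in D major, but it lies a perfect fifth above G (IV), so the chord functions as an applied dominant of IV.
With F# in the bass the chord is in first inversion, so the figured bass is 65.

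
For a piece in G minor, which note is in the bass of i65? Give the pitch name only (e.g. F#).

Bb

i in G minor has root G; the chord is G-Bb-D-F.
The figure 65 means first inversion — the third is in the bass.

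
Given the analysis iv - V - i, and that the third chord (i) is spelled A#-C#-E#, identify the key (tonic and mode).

A# minor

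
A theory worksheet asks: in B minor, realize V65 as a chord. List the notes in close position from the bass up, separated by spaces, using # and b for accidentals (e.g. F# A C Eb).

A# C# E F#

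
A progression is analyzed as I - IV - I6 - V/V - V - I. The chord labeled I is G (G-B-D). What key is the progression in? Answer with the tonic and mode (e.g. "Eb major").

The chord G is a major triad rooted on G; its label is I.
If G is scale degree 1 and the mode makes that degree carry a major triad, the tonic is G and the mode is major.

G major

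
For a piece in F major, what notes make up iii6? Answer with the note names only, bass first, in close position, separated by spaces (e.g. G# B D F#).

The numeral's case and figure indicate a minor triad. In F major its root, scale degree 3, is A.
Stacking thirds from A gives A-C-E.
The figured bass 6 indicates first inversion, placing the third (C) in the bass: C-E-A.

C E A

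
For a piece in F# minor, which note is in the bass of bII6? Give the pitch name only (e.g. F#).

B

bII in F# minor has root G; the chord is G-B-D.
The figure 6 means first inversion — the third is in the bass.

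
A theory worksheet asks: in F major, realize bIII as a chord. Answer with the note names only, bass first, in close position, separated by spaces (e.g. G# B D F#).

bIII is a major triad on the lowered third degree, borrowed from the parallel minor. In F major that root is Ab.
So the chord is Ab-C-Eb.

Ab C Eb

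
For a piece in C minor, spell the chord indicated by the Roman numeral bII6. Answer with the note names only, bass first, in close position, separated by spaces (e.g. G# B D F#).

F Ab Db

Scale degree 2 in C minor is D; lowering it a half step gives Db. bII6 is the Neapolitan sixth — a major triad on the lowered second degree, here in its customary first inversion.
So the chord is Db-F-Ab.
The figured bass 6 indicates first inversion, placing the third (F) in the bass: F-Ab-Db.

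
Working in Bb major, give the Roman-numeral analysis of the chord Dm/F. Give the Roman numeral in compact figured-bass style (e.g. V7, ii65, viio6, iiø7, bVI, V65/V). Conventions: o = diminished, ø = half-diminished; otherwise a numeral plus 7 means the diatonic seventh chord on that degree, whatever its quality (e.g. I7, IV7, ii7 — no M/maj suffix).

Stacked in thirds the chord is D-F-A: a minor triad on D.
In Bb major, D is the mediant; the diatonic minor triad there is iii.
With F in the bass the chord is in first inversion, so the figured bass is 6.

iii6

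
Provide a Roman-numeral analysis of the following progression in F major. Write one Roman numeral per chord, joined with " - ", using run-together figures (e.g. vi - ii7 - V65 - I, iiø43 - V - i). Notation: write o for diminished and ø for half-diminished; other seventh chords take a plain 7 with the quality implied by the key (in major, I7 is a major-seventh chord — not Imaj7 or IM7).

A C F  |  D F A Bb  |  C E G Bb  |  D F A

I6 - IV65 - V7 - vi

A-C-F: root F is the tonic; major triad there is I6.
D-F-A-Bb: major seventh chord on Bb = scale degree 4 → IV65.
C-E-G-Bb has root C, degree 5 in F major, so V7.
D-F-A has root D, degree 6 in F major, so vi.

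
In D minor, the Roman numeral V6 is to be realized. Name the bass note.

C#

V in D minor has root A; the chord is A-C#-E.
The figure 6 means first inversion — the third is in the bass.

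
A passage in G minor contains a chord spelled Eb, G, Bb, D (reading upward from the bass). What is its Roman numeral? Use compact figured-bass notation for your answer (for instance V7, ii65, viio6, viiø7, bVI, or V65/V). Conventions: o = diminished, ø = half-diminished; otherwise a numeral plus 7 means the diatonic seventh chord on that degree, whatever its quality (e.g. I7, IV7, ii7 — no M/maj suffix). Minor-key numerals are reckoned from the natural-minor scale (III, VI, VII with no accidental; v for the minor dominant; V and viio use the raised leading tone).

VI7

Stacked in thirds the chord is Eb-G-Bb-D: a major seventh chord on Eb.
Eb is scale degree 6 in G minor, and a major seventh chord on that degree is written VI7.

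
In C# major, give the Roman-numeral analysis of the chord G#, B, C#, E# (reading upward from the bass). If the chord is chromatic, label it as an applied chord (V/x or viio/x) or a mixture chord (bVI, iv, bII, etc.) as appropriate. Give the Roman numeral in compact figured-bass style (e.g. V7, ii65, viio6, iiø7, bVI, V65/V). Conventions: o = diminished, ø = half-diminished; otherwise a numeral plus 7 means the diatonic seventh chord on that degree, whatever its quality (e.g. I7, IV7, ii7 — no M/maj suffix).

The pitches C#-E#-G#-B form a dominant seventh chord rooted on C#.
C# is not a diatonic chord root with this quality in C# major, but it lies a perfect fifth above F# (IV), so the chord functions as an applied dominant of IV.
With G# in the bass the chord is in second inversion, so the figured bass is 43.

V43/IV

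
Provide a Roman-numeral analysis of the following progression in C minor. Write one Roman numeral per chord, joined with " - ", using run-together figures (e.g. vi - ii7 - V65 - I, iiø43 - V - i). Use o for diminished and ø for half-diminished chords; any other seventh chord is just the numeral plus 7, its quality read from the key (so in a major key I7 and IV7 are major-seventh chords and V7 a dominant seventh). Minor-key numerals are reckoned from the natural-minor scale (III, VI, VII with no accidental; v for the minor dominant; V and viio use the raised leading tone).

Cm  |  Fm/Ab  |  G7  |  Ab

Cm: minor triad on C = scale degree 1 → i.
Fm/Ab: root F is the subdominant; minor triad there is iv6.
G7: root G is the dominant; dominant seventh chord there is V7.
Ab: root Ab is the submediant; major triad there is VI.

i - iv6 - V7 - VI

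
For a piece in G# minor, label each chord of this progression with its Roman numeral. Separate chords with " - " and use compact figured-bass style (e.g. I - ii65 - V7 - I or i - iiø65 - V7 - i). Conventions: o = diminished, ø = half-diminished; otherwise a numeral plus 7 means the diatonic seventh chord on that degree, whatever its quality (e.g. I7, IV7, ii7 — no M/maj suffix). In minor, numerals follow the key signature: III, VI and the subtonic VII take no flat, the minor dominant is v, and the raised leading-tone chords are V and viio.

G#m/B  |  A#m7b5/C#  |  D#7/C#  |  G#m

i6 - iiø65 - V42 - i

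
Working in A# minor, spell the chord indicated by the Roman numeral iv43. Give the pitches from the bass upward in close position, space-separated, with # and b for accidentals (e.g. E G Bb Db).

A# C# D# F#

In A# minor, scale degree 4 is D#, and the diatonic chord built there is a minor seventh chord.
That chord is spelled D#-F#-A#-C#.
With the 43 figure the chord is in second inversion; from the bass A# upward in close position it reads A#-C#-D#-F#.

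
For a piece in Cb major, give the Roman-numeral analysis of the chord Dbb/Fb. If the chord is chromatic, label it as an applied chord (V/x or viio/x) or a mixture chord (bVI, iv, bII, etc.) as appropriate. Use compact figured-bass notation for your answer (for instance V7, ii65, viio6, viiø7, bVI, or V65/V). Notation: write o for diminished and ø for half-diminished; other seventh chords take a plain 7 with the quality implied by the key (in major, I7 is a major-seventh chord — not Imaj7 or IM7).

bII6

Stacked in thirds the chord is Dbb-Fb-Abb: a major triad on Dbb.
Dbb is the lowered second degree of Cb major (diatonic 2 would be Db). This is the Neapolitan sixth — a major triad on the lowered second degree, here in its customary first inversion.
With Fb in the bass the chord is in first inversion, so the figured bass is 6.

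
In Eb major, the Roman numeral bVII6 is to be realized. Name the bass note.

F

bVII in Eb major has root Db; the chord is Db-F-Ab.
The figure 6 means first inversion — the third is in the bass.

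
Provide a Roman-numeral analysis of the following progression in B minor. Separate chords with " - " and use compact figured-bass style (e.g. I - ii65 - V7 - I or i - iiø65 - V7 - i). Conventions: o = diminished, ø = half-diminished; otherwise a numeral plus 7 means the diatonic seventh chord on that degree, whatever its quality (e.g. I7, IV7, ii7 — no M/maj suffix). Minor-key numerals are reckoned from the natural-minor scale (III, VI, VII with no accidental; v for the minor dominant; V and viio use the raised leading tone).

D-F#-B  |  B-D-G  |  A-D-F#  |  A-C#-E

i6 - VI6 - III64 - VII

D-F#-B has root B, degree 1 in B minor, so i6.
B-D-G has root G, degree 6 in B minor, so VI6.
A-D-F# has root D, degree 3 in B minor, so III64.
A-C#-E: root A is the subtonic; major triad there is VII.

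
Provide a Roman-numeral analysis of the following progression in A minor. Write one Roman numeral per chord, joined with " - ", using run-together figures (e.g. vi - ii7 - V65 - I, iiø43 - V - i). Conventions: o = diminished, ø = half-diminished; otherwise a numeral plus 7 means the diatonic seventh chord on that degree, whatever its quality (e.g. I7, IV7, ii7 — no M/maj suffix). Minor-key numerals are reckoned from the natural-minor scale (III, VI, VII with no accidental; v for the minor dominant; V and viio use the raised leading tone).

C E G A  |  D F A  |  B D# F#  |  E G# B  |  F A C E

C-E-G-A: root A is the tonic; minor seventh chord there is i65.
D-F-A has root D, degree 4 in A minor, so iv.
B-D#-F#: a major triad on B, the applied dominant of V → V/V.
E-G#-B: root E is the dominant; major triad there is V.
F-A-C-E: major seventh chord on F = scale degree 6 → VI7.

i65 - iv - V/V - V - VI7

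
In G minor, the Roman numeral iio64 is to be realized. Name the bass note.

Eb

iio in G minor has root A; the chord is A-C-Eb.
The figure 64 means second inversion — the fifth is in the bass.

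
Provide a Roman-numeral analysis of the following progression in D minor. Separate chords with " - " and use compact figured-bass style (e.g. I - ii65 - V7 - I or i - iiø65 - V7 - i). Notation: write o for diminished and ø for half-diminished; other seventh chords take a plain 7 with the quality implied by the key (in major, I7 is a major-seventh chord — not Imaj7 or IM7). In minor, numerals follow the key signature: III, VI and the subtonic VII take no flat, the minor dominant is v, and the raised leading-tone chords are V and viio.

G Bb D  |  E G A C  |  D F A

iv - v43 - i

G-Bb-D has root G, degree 4 in D minor, so iv.
E-G-A-C has root A, degree 5 in D minor, so v43.
D-F-A has root D, degree 1 in D minor, so i.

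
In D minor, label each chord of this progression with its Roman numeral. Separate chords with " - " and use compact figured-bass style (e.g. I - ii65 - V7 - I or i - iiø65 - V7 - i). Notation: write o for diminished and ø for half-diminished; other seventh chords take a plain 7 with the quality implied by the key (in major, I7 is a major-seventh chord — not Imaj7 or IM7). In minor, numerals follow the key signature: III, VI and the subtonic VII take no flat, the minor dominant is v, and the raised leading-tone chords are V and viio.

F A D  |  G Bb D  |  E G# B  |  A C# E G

F-A-D has root D, degree 1 in D minor, so i6.
G-Bb-D: minor triad on G = scale degree 4 → iv.
E-G#-B is the secondary dominant of V (major triad on E): V/V.
A-C#-E-G has root A, degree 5 in D minor, so V7.

i6 - iv - V/V - V7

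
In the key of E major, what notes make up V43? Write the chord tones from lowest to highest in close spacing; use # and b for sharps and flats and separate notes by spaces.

In E major, scale degree 5 is B, and the diatonic chord built there is a dominant seventh chord.
That chord is spelled B-D#-F#-A.
With the 43 figure the chord is in second inversion; from the bass F# upward in close position it reads F#-A-B-D#.

F# A B D#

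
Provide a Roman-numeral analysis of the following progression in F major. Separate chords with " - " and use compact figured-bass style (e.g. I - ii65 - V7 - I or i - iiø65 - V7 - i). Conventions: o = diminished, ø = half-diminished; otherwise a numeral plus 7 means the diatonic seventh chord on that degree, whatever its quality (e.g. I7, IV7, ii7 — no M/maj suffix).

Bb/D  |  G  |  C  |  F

IV6 - V/V - V - I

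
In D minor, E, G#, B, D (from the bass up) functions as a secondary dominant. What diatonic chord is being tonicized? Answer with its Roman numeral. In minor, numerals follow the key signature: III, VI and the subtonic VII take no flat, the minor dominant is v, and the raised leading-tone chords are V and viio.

The chord is a dominant seventh chord on E.
A dominant resolves down a perfect fifth: E → A. In D minor, A is scale degree 5, i.e. V.

V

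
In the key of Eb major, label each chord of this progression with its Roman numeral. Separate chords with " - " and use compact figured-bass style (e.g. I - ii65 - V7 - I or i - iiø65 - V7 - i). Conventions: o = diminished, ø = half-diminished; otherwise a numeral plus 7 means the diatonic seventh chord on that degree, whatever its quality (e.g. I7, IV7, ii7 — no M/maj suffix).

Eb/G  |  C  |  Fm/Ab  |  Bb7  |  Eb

Eb/G: root Eb is the tonic; major triad there is I6.
C is the secondary dominant of ii (major triad on C): V/ii.
Fm/Ab has root F, degree 2 in Eb major, so ii6.
Bb7: root Bb is the dominant; dominant seventh chord there is V7.
Eb: root Eb is the tonic; major triad there is I.

I6 - V/ii - ii6 - V7 - I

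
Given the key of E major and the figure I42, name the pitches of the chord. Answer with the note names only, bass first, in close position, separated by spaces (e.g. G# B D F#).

D# E G# B

In E major, the first degree is E, and the diatonic chord built there is a major seventh chord.
Stacking thirds from E gives E-G#-B-D#.
With the 42 figure the chord is in third inversion; from the bass D# upward in close position it reads D#-E-G#-B.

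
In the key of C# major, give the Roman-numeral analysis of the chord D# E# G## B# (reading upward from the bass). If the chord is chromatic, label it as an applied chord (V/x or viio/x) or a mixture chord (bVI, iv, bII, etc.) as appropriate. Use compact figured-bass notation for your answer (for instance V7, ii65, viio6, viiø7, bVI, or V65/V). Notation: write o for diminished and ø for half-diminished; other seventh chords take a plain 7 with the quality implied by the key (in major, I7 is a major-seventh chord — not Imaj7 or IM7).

The pitches E#-G##-B#-D# form a dominant seventh chord rooted on E#.
E# is not a diatonic chord root with this quality in C# major, but it lies a perfect fifth above A# (vi), so the chord functions as an applied dominant of vi.
With D# in the bass the chord is in third inversion, so the figured bass is 42.

V42/vi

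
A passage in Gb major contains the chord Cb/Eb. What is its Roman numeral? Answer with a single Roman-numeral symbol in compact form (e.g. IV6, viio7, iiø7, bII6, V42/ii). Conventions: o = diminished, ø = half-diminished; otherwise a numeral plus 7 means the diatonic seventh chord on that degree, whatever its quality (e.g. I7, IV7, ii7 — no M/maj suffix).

IV6

Stacked in thirds the chord is Cb-Eb-Gb: a major triad on Cb.
In Gb major, Cb is the subdominant; the diatonic major triad there is IV.
With Eb in the bass the chord is in first inversion, so the figured bass is 6.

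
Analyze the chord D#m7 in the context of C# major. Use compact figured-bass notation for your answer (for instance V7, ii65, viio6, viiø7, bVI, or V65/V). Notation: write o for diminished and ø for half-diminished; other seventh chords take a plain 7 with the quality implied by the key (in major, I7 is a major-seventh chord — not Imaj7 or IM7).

ii7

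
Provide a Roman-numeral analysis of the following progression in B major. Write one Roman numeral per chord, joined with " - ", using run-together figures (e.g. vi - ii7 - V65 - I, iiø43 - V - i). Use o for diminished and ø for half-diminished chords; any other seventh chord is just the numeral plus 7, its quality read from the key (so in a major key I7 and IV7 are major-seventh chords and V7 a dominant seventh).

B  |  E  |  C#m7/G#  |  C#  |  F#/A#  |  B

I - IV - ii43 - V/V - V6 - I

B: root B is the tonic; major triad there is I.
E has root E, degree 4 in B major, so IV.
C#m7/G# has root C#, degree 2 in B major, so ii43.
C# is the secondary dominant of V (major triad on C#): V/V.
F#/A# has root F#, degree 5 in B major, so V6.
B: root B is the tonic; major triad there is I.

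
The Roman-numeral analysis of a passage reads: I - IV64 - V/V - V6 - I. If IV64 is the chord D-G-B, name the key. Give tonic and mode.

D major

The chord G/D is a major triad rooted on G; its label is IV64.
If G is scale degree 4 and the mode makes that degree carry a major triad, the tonic is D and the mode is major.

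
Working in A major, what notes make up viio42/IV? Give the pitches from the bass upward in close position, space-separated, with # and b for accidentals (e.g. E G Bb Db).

viio42/IV is a secondary leading-tone chord. The target IV is D in A major; the applied chord is rooted a semitone below, on C#.
Building a fully diminished seventh chord on C# gives C#-E-G-Bb.
With the 42 figure the chord is in third inversion; from the bass Bb upward in close position it reads Bb-C#-E-G.

Bb C# E G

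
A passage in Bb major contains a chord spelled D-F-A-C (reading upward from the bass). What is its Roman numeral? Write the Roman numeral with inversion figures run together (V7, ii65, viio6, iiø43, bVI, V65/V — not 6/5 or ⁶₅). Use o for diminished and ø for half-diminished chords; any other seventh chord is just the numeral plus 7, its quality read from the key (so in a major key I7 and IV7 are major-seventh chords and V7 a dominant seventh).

The pitches D-F-A-C form a minor seventh chord rooted on D.
D is scale degree 3 in Bb major, and a minor seventh chord on that degree is written iii7.

iii7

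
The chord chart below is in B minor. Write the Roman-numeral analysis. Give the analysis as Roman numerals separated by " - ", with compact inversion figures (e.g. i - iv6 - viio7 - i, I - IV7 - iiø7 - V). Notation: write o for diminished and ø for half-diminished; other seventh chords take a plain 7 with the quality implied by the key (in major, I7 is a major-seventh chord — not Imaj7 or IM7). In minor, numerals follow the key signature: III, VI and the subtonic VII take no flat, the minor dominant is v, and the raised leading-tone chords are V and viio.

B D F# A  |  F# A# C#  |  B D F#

i7 - V - i

B-D-F#-A has root B, degree 1 in B minor, so i7.
F#-A#-C#: major triad on F# = scale degree 5 → V.
B-D-F#: root B is the tonic; minor triad there is i.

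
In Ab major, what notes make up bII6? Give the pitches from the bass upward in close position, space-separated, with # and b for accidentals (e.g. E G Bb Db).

Db Fb Bbb

Scale degree 2 in Ab major is Bb; lowering it a half step gives Bbb. bII6 is the Neapolitan sixth — a major triad on the lowered second degree, here in its customary first inversion.
So the chord is Bbb-Db-Fb.
With the 6 figure the chord is in first inversion; from the bass Db upward in close position it reads Db-Fb-Bbb.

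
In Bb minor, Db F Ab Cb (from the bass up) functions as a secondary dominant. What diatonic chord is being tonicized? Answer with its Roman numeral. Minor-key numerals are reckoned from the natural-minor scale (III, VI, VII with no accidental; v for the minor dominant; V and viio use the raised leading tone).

VI

The chord is a dominant seventh chord on Db.
A dominant resolves down a perfect fifth: Db → Gb. In Bb minor, Gb is scale degree 6, i.e. VI.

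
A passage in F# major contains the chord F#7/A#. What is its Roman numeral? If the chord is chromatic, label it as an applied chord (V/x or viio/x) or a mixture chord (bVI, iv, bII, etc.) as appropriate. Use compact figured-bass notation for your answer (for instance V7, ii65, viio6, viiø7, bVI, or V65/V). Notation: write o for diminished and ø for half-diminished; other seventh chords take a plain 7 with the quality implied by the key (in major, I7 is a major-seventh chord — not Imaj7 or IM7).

V65/IV

The pitches F#-A#-C#-E form a dominant seventh chord rooted on F#.
F# is not a diatonic chord root with this quality in F# major, but it lies a perfect fifth above B (IV), so the chord functions as an applied dominant of IV.
With A# in the bass the chord is in first inversion, so the figured bass is 65.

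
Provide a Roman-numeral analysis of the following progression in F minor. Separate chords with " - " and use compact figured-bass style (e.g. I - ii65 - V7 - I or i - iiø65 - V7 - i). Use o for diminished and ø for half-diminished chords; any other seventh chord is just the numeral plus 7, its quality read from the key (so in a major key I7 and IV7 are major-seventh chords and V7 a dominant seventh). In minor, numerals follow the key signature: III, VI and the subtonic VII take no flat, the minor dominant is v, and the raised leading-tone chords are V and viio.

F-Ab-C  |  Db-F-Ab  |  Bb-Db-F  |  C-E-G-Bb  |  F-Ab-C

i - VI - iv - V7 - i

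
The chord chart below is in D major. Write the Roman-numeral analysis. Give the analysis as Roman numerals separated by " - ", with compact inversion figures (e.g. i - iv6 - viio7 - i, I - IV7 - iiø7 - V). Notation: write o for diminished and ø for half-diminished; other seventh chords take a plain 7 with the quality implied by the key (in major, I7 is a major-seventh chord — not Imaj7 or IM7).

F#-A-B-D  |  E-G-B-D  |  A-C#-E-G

F#-A-B-D: root B is the submediant; minor seventh chord there is vi43.
E-G-B-D: root E is the supertonic; minor seventh chord there is ii7.
A-C#-E-G: root A is the dominant; dominant seventh chord there is V7.

vi43 - ii7 - V7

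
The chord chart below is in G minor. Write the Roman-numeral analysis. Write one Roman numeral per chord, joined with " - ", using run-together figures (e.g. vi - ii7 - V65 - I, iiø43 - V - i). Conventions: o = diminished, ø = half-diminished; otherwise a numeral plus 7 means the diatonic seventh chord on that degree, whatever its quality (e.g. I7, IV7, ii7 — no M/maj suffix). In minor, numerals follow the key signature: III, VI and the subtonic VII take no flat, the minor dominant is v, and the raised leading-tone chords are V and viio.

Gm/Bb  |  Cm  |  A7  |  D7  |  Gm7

i6 - iv - V7/V - V7 - i7

Gm/Bb: root G is the tonic; minor triad there is i6.
Cm: minor triad on C = scale degree 4 → iv.
A7 is the secondary dominant of V (dominant seventh chord on A): V7/V.
D7: dominant seventh chord on D = scale degree 5 → V7.
Gm7: root G is the tonic; minor seventh chord there is i7.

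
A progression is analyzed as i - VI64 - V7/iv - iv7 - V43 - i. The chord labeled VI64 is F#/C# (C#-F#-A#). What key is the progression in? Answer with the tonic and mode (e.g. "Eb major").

The anchor chord is a major triad on F#, labeled VI64.
If F# is scale degree 6 and the mode makes that degree carry a major triad, the tonic is A# and the mode is minor.

A# minor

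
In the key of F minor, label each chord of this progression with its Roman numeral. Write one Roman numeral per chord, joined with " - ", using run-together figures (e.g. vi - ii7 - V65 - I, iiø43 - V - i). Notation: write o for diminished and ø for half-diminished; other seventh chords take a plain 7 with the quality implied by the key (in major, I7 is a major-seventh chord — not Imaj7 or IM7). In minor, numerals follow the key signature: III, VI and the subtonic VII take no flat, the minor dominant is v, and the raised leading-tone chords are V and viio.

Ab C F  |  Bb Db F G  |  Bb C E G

i6 - iiø65 - V42

Ab-C-F: minor triad on F = scale degree 1 → i6.
Bb-Db-F-G: root G is the supertonic; half-diminished seventh chord there is iiø65.
Bb-C-E-G: dominant seventh chord on C = scale degree 5 → V42.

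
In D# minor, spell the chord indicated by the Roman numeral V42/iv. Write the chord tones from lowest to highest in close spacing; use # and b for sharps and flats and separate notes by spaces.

C# D# F## A#

V42/iv is a secondary dominant — the dominant seventh of iv. iv in D# minor is G#, so the applied chord's root is D#, a perfect fifth above.
Building a dominant seventh chord on D# gives D#-F##-A#-C#.
With the 42 figure the chord is in third inversion; from the bass C# upward in close position it reads C#-D#-F##-A#.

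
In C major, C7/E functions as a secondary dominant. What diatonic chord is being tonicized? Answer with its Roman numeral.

IV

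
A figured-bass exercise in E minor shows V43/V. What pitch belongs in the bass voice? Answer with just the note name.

The applied chord V43/V is rooted on F#: F#-A#-C#-E.
The figure 43 means second inversion — the fifth is in the bass.

C#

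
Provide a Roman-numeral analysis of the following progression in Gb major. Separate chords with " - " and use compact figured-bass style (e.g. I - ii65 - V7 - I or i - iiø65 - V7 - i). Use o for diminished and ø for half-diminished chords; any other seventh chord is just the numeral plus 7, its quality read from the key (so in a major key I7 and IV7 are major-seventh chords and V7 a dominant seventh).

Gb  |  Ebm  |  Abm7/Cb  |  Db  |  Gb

Gb: root Gb is the tonic; major triad there is I.
Ebm: root Eb is the submediant; minor triad there is vi.
Abm7/Cb has root Ab, degree 2 in Gb major, so ii65.
Db has root Db, degree 5 in Gb major, so V.
Gb: major triad on Gb = scale degree 1 → I.

I - vi - ii65 - V - I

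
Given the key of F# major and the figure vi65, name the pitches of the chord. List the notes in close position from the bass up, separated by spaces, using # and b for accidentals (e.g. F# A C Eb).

F# A# C# D#

In F# major, the submediant is D#, and the diatonic chord built there is a minor seventh chord.
Stacking thirds from D# gives D#-F#-A#-C#.
With the 65 figure the chord is in first inversion; from the bass F# upward in close position it reads F#-A#-C#-D#.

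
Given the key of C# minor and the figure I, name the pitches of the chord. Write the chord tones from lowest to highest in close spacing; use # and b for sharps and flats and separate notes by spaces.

I is the major tonic (Picardy third), borrowed from the parallel major. In C# minor that root is C#.
So the chord is C#-E#-G#, a major triad.

C# E# G#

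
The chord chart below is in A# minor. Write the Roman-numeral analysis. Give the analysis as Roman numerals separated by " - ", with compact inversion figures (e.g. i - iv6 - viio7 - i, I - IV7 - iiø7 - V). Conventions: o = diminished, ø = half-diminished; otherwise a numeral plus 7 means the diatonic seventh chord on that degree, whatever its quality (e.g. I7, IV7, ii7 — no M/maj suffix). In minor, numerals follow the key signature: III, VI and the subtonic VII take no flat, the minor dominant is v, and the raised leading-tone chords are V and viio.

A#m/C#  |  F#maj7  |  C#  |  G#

i6 - VI7 - III - VII

A#m/C# has root A#, degree 1 in A# minor, so i6.
F#maj7: root F# is the submediant; major seventh chord there is VI7.
C#: major triad on C# = scale degree 3 → III.
G# has root G#, degree 7 in A# minor, so VII.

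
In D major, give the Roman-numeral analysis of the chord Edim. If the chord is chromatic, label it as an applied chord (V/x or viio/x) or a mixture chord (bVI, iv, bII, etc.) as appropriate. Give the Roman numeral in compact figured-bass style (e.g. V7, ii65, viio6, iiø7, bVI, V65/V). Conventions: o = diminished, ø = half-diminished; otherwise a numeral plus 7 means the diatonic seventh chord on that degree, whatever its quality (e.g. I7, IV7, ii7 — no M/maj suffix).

Stacked in thirds the chord is E-G-Bb: a diminished triad on E.
E is the second degree of D major. This is the diminished supertonic triad, borrowed from the parallel minor.

iio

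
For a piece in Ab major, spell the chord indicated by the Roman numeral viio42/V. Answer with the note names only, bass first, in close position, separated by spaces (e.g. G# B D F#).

viio42/V is a secondary leading-tone chord. The target V is Eb in Ab major; the applied chord is rooted a semitone below, on D.
Building a fully diminished seventh chord on D gives D-F-Ab-Cb.
With the 42 figure the chord is in third inversion; from the bass Cb upward in close position it reads Cb-D-F-Ab.

Cb D F Ab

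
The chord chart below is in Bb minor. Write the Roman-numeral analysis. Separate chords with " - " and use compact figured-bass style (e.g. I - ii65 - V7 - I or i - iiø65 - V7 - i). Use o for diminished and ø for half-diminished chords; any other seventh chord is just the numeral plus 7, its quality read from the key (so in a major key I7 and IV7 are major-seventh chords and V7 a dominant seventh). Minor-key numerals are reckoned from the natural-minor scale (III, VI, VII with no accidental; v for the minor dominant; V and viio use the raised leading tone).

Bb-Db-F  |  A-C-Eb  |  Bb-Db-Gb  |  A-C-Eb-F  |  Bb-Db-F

Bb-Db-F: minor triad on Bb = scale degree 1 → i.
A-C-Eb: root A is the leading tone; diminished triad there is viio.
Bb-Db-Gb has root Gb, degree 6 in Bb minor, so VI6.
A-C-Eb-F: root F is the dominant; dominant seventh chord there is V65.
Bb-Db-F: minor triad on Bb = scale degree 1 → i.

i - viio - VI6 - V65 - i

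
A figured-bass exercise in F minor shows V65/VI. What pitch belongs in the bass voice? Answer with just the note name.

The applied chord V65/VI is rooted on Ab: Ab-C-Eb-Gb.
The figure 65 means first inversion — the third is in the bass.

C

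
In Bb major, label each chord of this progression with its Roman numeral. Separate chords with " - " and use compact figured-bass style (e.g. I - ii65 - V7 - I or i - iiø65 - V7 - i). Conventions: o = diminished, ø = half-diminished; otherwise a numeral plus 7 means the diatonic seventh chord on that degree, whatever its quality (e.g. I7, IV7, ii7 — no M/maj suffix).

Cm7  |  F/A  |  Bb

ii7 - V6 - I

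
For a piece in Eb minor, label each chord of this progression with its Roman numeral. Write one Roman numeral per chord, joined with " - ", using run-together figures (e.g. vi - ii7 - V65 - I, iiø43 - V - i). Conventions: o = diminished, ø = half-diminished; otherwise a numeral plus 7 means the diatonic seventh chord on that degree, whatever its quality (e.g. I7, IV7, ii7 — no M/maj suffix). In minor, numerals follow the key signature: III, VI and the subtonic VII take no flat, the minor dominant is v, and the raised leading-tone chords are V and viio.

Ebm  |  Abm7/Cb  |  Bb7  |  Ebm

Ebm has root Eb, degree 1 in Eb minor, so i.
Abm7/Cb: root Ab is the subdominant; minor seventh chord there is iv65.
Bb7: dominant seventh chord on Bb = scale degree 5 → V7.
Ebm: minor triad on Eb = scale degree 1 → i.

i - iv65 - V7 - i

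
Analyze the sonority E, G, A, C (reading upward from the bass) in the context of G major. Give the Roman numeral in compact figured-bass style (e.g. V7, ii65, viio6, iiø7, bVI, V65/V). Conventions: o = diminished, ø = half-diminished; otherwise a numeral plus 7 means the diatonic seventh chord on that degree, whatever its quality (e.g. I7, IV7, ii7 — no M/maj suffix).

Stacked in thirds the chord is A-C-E-G: a minor seventh chord on A.
In G major, A is the supertonic; the diatonic minor seventh chord there is ii7.
With E in the bass the chord is in second inversion, so the figured bass is 43.

ii43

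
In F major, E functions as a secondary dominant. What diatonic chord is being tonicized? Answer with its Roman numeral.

iii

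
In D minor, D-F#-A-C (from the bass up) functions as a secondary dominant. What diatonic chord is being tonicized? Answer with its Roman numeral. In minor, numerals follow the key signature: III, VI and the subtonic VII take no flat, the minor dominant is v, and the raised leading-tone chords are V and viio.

The chord is a dominant seventh chord on D.
A dominant resolves down a perfect fifth: D → G. In D minor, G is scale degree 4, i.e. iv.

iv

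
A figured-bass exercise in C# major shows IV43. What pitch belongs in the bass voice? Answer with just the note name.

C#

IV in C# major has root F#; the chord is F#-A#-C#-E#.
The figure 43 means second inversion — the fifth is in the bass.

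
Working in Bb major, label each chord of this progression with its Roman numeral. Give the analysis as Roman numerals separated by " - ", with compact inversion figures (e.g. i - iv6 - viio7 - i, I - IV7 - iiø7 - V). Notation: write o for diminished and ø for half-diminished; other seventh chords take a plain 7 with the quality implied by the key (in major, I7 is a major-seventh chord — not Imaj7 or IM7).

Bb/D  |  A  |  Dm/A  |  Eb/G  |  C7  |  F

Bb/D: root Bb is the tonic; major triad there is I6.
A: chromatic; A is V of iii, so V/iii.
Dm/A: minor triad on D = scale degree 3 → iii64.
Eb/G has root Eb, degree 4 in Bb major, so IV6.
C7: chromatic; C is V of V, so V7/V.
F has root F, degree 5 in Bb major, so V.

I6 - V/iii - iii64 - IV6 - V7/V - V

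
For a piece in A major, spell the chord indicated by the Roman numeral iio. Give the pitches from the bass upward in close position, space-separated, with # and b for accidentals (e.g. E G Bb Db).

B D F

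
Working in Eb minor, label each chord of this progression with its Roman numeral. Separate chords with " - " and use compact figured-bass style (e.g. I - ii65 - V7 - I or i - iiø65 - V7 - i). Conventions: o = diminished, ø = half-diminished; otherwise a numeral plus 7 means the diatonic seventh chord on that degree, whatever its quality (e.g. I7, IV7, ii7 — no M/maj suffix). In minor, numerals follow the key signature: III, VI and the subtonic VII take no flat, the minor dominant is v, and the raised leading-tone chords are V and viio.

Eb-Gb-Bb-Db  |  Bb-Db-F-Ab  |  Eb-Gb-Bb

i7 - v7 - i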